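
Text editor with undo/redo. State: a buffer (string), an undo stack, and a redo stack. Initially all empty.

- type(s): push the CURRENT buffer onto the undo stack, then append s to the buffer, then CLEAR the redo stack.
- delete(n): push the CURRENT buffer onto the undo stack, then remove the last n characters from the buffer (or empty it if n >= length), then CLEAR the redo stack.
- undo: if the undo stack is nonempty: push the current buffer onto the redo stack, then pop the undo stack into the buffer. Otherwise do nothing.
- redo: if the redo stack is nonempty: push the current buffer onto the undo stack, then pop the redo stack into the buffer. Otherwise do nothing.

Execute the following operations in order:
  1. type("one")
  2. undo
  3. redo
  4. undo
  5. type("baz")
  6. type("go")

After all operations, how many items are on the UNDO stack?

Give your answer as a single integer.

After op 1 (type): buf='one' undo_depth=1 redo_depth=0
After op 2 (undo): buf='(empty)' undo_depth=0 redo_depth=1
After op 3 (redo): buf='one' undo_depth=1 redo_depth=0
After op 4 (undo): buf='(empty)' undo_depth=0 redo_depth=1
After op 5 (type): buf='baz' undo_depth=1 redo_depth=0
After op 6 (type): buf='bazgo' undo_depth=2 redo_depth=0

Answer: 2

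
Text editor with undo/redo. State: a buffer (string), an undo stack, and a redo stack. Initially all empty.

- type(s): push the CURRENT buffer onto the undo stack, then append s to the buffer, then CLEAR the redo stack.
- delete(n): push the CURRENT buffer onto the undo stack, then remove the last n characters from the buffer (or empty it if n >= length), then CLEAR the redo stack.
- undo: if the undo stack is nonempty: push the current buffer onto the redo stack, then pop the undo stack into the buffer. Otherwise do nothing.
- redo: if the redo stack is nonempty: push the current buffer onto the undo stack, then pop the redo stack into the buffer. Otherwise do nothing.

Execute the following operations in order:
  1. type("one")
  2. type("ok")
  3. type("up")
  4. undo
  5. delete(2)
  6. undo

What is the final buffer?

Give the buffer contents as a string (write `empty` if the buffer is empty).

Answer: oneok

Derivation:
After op 1 (type): buf='one' undo_depth=1 redo_depth=0
After op 2 (type): buf='oneok' undo_depth=2 redo_depth=0
After op 3 (type): buf='oneokup' undo_depth=3 redo_depth=0
After op 4 (undo): buf='oneok' undo_depth=2 redo_depth=1
After op 5 (delete): buf='one' undo_depth=3 redo_depth=0
After op 6 (undo): buf='oneok' undo_depth=2 redo_depth=1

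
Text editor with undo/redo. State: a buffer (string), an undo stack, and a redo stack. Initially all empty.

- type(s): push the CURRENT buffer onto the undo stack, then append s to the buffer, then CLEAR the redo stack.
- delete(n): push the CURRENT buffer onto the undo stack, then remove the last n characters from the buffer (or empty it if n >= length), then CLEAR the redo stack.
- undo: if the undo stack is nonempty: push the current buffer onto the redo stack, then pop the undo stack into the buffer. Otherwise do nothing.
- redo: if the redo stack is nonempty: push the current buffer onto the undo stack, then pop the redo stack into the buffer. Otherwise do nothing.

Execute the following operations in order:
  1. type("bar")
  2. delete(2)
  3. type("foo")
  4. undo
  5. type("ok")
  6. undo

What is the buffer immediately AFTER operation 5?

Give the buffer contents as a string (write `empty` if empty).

After op 1 (type): buf='bar' undo_depth=1 redo_depth=0
After op 2 (delete): buf='b' undo_depth=2 redo_depth=0
After op 3 (type): buf='bfoo' undo_depth=3 redo_depth=0
After op 4 (undo): buf='b' undo_depth=2 redo_depth=1
After op 5 (type): buf='bok' undo_depth=3 redo_depth=0

Answer: bok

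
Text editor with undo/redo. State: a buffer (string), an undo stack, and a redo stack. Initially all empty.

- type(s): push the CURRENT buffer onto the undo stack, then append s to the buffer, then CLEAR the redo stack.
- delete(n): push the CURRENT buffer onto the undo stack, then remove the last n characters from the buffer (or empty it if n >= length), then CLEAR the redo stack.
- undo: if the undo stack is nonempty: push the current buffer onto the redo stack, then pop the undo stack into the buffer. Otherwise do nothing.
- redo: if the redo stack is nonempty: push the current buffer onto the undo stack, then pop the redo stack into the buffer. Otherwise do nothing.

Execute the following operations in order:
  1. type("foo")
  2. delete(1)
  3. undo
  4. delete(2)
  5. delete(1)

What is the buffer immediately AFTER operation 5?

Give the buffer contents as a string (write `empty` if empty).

Answer: empty

Derivation:
After op 1 (type): buf='foo' undo_depth=1 redo_depth=0
After op 2 (delete): buf='fo' undo_depth=2 redo_depth=0
After op 3 (undo): buf='foo' undo_depth=1 redo_depth=1
After op 4 (delete): buf='f' undo_depth=2 redo_depth=0
After op 5 (delete): buf='(empty)' undo_depth=3 redo_depth=0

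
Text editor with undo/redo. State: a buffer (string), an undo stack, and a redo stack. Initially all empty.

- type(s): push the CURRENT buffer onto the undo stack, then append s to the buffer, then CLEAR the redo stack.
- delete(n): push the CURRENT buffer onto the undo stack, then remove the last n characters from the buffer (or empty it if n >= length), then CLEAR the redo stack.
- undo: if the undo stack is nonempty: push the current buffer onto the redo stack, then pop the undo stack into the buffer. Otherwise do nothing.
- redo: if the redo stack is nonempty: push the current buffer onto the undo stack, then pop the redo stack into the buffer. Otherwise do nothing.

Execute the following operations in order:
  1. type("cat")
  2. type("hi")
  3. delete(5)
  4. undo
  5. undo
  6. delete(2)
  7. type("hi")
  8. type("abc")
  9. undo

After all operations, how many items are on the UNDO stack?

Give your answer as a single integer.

Answer: 3

Derivation:
After op 1 (type): buf='cat' undo_depth=1 redo_depth=0
After op 2 (type): buf='cathi' undo_depth=2 redo_depth=0
After op 3 (delete): buf='(empty)' undo_depth=3 redo_depth=0
After op 4 (undo): buf='cathi' undo_depth=2 redo_depth=1
After op 5 (undo): buf='cat' undo_depth=1 redo_depth=2
After op 6 (delete): buf='c' undo_depth=2 redo_depth=0
After op 7 (type): buf='chi' undo_depth=3 redo_depth=0
After op 8 (type): buf='chiabc' undo_depth=4 redo_depth=0
After op 9 (undo): buf='chi' undo_depth=3 redo_depth=1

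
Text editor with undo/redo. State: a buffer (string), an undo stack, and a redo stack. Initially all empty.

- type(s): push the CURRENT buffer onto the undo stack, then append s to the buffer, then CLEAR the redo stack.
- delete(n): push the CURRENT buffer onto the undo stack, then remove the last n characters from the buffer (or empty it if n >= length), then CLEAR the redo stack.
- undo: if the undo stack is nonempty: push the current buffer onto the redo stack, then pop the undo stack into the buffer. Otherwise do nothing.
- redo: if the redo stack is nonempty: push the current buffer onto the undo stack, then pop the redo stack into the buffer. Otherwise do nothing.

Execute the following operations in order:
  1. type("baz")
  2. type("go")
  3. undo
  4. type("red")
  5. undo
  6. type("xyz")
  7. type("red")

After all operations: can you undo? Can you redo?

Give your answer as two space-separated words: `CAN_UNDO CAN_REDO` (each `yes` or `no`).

Answer: yes no

Derivation:
After op 1 (type): buf='baz' undo_depth=1 redo_depth=0
After op 2 (type): buf='bazgo' undo_depth=2 redo_depth=0
After op 3 (undo): buf='baz' undo_depth=1 redo_depth=1
After op 4 (type): buf='bazred' undo_depth=2 redo_depth=0
After op 5 (undo): buf='baz' undo_depth=1 redo_depth=1
After op 6 (type): buf='bazxyz' undo_depth=2 redo_depth=0
After op 7 (type): buf='bazxyzred' undo_depth=3 redo_depth=0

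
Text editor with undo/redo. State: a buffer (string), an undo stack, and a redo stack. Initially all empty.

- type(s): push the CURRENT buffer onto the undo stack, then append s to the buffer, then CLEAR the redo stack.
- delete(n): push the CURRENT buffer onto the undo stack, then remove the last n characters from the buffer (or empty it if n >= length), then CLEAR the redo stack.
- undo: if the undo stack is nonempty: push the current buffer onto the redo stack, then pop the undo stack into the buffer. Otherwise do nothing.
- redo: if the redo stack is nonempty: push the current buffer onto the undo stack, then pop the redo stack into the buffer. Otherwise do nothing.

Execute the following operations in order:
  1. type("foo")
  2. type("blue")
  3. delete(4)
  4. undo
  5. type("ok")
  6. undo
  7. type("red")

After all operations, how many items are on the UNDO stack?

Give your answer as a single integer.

Answer: 3

Derivation:
After op 1 (type): buf='foo' undo_depth=1 redo_depth=0
After op 2 (type): buf='fooblue' undo_depth=2 redo_depth=0
After op 3 (delete): buf='foo' undo_depth=3 redo_depth=0
After op 4 (undo): buf='fooblue' undo_depth=2 redo_depth=1
After op 5 (type): buf='fooblueok' undo_depth=3 redo_depth=0
After op 6 (undo): buf='fooblue' undo_depth=2 redo_depth=1
After op 7 (type): buf='foobluered' undo_depth=3 redo_depth=0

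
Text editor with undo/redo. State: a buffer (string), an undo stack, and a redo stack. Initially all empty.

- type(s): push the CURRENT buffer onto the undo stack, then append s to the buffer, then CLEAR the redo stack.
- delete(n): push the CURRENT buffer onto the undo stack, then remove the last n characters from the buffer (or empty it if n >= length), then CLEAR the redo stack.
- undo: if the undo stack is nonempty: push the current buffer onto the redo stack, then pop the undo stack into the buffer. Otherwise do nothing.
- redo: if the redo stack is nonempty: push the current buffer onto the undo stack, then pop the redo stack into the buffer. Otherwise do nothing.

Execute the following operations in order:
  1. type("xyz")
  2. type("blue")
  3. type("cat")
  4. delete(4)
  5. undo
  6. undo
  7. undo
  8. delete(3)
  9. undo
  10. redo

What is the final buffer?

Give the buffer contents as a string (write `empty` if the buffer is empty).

After op 1 (type): buf='xyz' undo_depth=1 redo_depth=0
After op 2 (type): buf='xyzblue' undo_depth=2 redo_depth=0
After op 3 (type): buf='xyzbluecat' undo_depth=3 redo_depth=0
After op 4 (delete): buf='xyzblu' undo_depth=4 redo_depth=0
After op 5 (undo): buf='xyzbluecat' undo_depth=3 redo_depth=1
After op 6 (undo): buf='xyzblue' undo_depth=2 redo_depth=2
After op 7 (undo): buf='xyz' undo_depth=1 redo_depth=3
After op 8 (delete): buf='(empty)' undo_depth=2 redo_depth=0
After op 9 (undo): buf='xyz' undo_depth=1 redo_depth=1
After op 10 (redo): buf='(empty)' undo_depth=2 redo_depth=0

Answer: empty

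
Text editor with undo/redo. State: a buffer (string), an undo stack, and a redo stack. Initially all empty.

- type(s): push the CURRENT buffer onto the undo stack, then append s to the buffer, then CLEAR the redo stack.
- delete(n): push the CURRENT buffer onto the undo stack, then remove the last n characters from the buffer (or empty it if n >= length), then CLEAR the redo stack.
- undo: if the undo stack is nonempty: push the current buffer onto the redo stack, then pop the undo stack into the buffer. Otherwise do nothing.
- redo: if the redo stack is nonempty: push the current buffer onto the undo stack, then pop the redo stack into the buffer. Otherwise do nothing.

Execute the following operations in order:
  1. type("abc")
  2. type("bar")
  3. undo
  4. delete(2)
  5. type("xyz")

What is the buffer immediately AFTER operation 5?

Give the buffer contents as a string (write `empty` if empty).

Answer: axyz

Derivation:
After op 1 (type): buf='abc' undo_depth=1 redo_depth=0
After op 2 (type): buf='abcbar' undo_depth=2 redo_depth=0
After op 3 (undo): buf='abc' undo_depth=1 redo_depth=1
After op 4 (delete): buf='a' undo_depth=2 redo_depth=0
After op 5 (type): buf='axyz' undo_depth=3 redo_depth=0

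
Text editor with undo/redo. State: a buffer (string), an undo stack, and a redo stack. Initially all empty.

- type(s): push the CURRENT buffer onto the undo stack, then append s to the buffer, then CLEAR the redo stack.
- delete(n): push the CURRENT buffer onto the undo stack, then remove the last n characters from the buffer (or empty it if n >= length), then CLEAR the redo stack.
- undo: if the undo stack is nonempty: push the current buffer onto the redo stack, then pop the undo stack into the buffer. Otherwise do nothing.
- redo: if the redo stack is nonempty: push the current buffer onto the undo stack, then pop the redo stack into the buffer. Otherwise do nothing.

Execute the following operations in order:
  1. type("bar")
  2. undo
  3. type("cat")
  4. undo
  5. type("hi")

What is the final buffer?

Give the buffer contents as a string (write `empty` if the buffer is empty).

After op 1 (type): buf='bar' undo_depth=1 redo_depth=0
After op 2 (undo): buf='(empty)' undo_depth=0 redo_depth=1
After op 3 (type): buf='cat' undo_depth=1 redo_depth=0
After op 4 (undo): buf='(empty)' undo_depth=0 redo_depth=1
After op 5 (type): buf='hi' undo_depth=1 redo_depth=0

Answer: hi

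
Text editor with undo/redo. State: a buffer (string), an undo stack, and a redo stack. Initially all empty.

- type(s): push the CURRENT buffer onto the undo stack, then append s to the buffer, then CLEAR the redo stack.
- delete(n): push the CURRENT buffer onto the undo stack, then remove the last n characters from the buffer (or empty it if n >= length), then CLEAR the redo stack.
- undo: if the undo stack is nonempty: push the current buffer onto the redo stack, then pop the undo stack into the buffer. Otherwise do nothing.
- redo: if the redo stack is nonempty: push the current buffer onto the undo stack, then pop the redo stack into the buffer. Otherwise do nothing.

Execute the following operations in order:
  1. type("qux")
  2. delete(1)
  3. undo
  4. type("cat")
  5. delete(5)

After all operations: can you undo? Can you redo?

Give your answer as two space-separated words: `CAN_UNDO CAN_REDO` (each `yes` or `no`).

After op 1 (type): buf='qux' undo_depth=1 redo_depth=0
After op 2 (delete): buf='qu' undo_depth=2 redo_depth=0
After op 3 (undo): buf='qux' undo_depth=1 redo_depth=1
After op 4 (type): buf='quxcat' undo_depth=2 redo_depth=0
After op 5 (delete): buf='q' undo_depth=3 redo_depth=0

Answer: yes no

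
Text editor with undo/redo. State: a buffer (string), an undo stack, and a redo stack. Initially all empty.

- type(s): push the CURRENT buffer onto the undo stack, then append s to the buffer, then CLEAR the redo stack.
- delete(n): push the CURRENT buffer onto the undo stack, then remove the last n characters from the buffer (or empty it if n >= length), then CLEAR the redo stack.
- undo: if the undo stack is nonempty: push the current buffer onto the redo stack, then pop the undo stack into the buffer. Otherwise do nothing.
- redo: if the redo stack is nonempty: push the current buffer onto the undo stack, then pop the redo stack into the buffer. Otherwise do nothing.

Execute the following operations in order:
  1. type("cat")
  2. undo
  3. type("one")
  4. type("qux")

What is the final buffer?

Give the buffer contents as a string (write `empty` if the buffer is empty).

Answer: onequx

Derivation:
After op 1 (type): buf='cat' undo_depth=1 redo_depth=0
After op 2 (undo): buf='(empty)' undo_depth=0 redo_depth=1
After op 3 (type): buf='one' undo_depth=1 redo_depth=0
After op 4 (type): buf='onequx' undo_depth=2 redo_depth=0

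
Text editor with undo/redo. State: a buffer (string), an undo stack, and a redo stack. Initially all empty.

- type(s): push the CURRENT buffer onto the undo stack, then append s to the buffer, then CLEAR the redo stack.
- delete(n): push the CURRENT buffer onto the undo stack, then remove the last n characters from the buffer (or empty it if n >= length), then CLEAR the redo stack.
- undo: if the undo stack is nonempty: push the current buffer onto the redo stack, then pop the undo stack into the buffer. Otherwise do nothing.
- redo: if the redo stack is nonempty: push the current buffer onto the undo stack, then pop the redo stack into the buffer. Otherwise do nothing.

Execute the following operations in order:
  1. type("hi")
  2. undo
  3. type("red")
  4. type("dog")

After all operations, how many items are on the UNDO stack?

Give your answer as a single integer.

Answer: 2

Derivation:
After op 1 (type): buf='hi' undo_depth=1 redo_depth=0
After op 2 (undo): buf='(empty)' undo_depth=0 redo_depth=1
After op 3 (type): buf='red' undo_depth=1 redo_depth=0
After op 4 (type): buf='reddog' undo_depth=2 redo_depth=0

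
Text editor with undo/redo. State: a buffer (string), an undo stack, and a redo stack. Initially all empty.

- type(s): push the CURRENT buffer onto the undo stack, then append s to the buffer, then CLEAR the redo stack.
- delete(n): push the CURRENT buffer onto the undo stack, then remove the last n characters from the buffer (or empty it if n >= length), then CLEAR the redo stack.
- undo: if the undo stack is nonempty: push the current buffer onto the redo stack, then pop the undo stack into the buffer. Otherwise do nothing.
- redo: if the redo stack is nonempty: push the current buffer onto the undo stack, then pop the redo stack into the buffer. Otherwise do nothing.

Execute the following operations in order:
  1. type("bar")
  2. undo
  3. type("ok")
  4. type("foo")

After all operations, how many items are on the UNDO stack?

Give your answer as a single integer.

After op 1 (type): buf='bar' undo_depth=1 redo_depth=0
After op 2 (undo): buf='(empty)' undo_depth=0 redo_depth=1
After op 3 (type): buf='ok' undo_depth=1 redo_depth=0
After op 4 (type): buf='okfoo' undo_depth=2 redo_depth=0

Answer: 2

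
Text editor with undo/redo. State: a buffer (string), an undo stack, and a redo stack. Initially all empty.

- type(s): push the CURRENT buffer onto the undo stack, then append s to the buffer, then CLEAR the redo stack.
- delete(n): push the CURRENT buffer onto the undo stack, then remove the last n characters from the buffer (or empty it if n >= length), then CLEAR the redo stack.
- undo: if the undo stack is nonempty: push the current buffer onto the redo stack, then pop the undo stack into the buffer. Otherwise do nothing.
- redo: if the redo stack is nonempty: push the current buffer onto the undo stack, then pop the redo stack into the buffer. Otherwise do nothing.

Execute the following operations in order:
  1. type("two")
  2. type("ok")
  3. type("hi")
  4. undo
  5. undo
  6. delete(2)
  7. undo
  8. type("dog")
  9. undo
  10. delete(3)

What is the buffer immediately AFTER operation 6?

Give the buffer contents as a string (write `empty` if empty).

Answer: t

Derivation:
After op 1 (type): buf='two' undo_depth=1 redo_depth=0
After op 2 (type): buf='twook' undo_depth=2 redo_depth=0
After op 3 (type): buf='twookhi' undo_depth=3 redo_depth=0
After op 4 (undo): buf='twook' undo_depth=2 redo_depth=1
After op 5 (undo): buf='two' undo_depth=1 redo_depth=2
After op 6 (delete): buf='t' undo_depth=2 redo_depth=0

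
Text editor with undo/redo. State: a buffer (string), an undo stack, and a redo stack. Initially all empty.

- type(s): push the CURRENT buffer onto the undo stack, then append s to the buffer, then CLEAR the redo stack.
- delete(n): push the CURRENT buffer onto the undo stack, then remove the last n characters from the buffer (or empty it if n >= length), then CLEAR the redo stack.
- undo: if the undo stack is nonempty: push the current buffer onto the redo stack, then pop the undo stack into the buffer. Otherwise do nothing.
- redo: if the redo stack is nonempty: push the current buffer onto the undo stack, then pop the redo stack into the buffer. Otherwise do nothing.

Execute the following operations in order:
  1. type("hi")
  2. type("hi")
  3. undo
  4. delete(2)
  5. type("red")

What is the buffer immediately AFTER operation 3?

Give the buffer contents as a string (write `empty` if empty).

Answer: hi

Derivation:
After op 1 (type): buf='hi' undo_depth=1 redo_depth=0
After op 2 (type): buf='hihi' undo_depth=2 redo_depth=0
After op 3 (undo): buf='hi' undo_depth=1 redo_depth=1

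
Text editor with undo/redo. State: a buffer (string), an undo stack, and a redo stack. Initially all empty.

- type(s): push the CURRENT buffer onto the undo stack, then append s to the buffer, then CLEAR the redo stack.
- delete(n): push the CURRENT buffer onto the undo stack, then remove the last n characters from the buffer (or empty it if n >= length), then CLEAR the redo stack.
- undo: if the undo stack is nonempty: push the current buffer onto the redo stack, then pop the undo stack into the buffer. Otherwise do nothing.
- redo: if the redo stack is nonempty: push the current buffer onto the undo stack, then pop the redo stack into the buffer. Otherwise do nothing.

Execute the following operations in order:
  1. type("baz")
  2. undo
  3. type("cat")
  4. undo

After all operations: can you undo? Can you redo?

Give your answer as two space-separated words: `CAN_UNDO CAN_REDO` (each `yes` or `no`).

Answer: no yes

Derivation:
After op 1 (type): buf='baz' undo_depth=1 redo_depth=0
After op 2 (undo): buf='(empty)' undo_depth=0 redo_depth=1
After op 3 (type): buf='cat' undo_depth=1 redo_depth=0
After op 4 (undo): buf='(empty)' undo_depth=0 redo_depth=1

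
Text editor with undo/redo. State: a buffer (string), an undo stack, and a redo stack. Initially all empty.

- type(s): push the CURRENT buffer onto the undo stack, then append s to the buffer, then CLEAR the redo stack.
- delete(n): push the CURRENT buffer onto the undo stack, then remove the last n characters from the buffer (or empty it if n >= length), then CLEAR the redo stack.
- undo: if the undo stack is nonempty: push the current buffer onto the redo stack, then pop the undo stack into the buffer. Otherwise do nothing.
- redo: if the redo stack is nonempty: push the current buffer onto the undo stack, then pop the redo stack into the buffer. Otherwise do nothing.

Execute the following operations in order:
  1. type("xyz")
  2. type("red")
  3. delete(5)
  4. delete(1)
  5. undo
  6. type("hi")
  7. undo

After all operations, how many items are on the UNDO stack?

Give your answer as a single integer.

After op 1 (type): buf='xyz' undo_depth=1 redo_depth=0
After op 2 (type): buf='xyzred' undo_depth=2 redo_depth=0
After op 3 (delete): buf='x' undo_depth=3 redo_depth=0
After op 4 (delete): buf='(empty)' undo_depth=4 redo_depth=0
After op 5 (undo): buf='x' undo_depth=3 redo_depth=1
After op 6 (type): buf='xhi' undo_depth=4 redo_depth=0
After op 7 (undo): buf='x' undo_depth=3 redo_depth=1

Answer: 3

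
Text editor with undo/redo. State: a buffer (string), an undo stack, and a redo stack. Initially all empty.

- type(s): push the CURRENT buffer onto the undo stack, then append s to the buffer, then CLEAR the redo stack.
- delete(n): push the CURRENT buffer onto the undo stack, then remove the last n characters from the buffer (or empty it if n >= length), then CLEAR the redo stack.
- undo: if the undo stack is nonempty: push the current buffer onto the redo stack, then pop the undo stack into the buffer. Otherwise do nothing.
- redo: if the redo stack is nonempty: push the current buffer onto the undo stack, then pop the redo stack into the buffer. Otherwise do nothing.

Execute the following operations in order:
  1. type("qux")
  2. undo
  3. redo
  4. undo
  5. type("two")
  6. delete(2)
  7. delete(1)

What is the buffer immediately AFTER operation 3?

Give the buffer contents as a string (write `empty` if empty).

Answer: qux

Derivation:
After op 1 (type): buf='qux' undo_depth=1 redo_depth=0
After op 2 (undo): buf='(empty)' undo_depth=0 redo_depth=1
After op 3 (redo): buf='qux' undo_depth=1 redo_depth=0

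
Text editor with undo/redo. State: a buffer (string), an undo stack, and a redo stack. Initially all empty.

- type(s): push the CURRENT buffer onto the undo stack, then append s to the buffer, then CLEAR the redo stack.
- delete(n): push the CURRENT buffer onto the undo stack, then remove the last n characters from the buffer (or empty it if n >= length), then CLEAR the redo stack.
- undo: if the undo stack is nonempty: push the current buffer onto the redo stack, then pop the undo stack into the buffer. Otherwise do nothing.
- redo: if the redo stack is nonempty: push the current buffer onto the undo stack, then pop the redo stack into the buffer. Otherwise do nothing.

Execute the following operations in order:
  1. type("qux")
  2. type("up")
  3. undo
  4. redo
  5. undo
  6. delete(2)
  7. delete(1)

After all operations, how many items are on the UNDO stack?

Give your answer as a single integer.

Answer: 3

Derivation:
After op 1 (type): buf='qux' undo_depth=1 redo_depth=0
After op 2 (type): buf='quxup' undo_depth=2 redo_depth=0
After op 3 (undo): buf='qux' undo_depth=1 redo_depth=1
After op 4 (redo): buf='quxup' undo_depth=2 redo_depth=0
After op 5 (undo): buf='qux' undo_depth=1 redo_depth=1
After op 6 (delete): buf='q' undo_depth=2 redo_depth=0
After op 7 (delete): buf='(empty)' undo_depth=3 redo_depth=0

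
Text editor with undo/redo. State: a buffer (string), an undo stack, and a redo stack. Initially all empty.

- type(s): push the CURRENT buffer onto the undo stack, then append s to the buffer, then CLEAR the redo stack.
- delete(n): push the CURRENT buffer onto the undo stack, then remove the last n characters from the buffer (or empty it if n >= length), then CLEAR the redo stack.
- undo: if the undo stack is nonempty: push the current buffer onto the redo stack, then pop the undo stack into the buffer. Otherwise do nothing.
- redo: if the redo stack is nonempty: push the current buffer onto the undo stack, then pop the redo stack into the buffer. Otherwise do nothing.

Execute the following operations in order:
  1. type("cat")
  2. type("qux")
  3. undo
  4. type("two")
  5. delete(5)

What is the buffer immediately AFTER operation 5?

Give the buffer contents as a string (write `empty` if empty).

Answer: c

Derivation:
After op 1 (type): buf='cat' undo_depth=1 redo_depth=0
After op 2 (type): buf='catqux' undo_depth=2 redo_depth=0
After op 3 (undo): buf='cat' undo_depth=1 redo_depth=1
After op 4 (type): buf='cattwo' undo_depth=2 redo_depth=0
After op 5 (delete): buf='c' undo_depth=3 redo_depth=0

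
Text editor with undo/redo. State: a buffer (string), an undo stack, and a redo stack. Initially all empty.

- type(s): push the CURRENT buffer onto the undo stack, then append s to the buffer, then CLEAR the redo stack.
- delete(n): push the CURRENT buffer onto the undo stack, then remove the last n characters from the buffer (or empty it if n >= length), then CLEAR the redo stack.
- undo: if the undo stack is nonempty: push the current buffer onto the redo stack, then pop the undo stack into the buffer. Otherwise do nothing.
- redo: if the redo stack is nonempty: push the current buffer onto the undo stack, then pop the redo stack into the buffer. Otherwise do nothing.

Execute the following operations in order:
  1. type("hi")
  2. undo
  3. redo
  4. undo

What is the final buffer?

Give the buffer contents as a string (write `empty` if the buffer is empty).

After op 1 (type): buf='hi' undo_depth=1 redo_depth=0
After op 2 (undo): buf='(empty)' undo_depth=0 redo_depth=1
After op 3 (redo): buf='hi' undo_depth=1 redo_depth=0
After op 4 (undo): buf='(empty)' undo_depth=0 redo_depth=1

Answer: empty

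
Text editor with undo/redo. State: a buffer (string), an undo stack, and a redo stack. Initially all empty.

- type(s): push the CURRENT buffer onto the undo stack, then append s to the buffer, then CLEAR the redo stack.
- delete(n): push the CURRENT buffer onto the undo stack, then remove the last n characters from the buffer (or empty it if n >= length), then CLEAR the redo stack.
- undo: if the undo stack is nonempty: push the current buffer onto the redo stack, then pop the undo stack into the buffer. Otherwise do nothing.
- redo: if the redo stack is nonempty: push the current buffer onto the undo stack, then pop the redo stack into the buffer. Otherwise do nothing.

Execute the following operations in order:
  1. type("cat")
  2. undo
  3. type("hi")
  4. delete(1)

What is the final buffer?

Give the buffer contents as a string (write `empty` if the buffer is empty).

Answer: h

Derivation:
After op 1 (type): buf='cat' undo_depth=1 redo_depth=0
After op 2 (undo): buf='(empty)' undo_depth=0 redo_depth=1
After op 3 (type): buf='hi' undo_depth=1 redo_depth=0
After op 4 (delete): buf='h' undo_depth=2 redo_depth=0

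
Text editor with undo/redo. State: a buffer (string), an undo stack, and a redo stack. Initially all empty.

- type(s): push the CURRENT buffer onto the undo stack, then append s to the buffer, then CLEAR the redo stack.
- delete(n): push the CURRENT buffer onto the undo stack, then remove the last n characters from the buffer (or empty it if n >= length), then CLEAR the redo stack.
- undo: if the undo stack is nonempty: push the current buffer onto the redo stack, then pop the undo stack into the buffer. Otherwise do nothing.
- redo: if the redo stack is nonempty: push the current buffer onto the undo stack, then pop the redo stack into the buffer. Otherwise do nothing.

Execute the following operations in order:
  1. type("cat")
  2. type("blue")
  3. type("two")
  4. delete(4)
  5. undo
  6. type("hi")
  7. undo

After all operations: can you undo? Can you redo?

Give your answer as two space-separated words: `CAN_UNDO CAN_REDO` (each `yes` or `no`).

After op 1 (type): buf='cat' undo_depth=1 redo_depth=0
After op 2 (type): buf='catblue' undo_depth=2 redo_depth=0
After op 3 (type): buf='catbluetwo' undo_depth=3 redo_depth=0
After op 4 (delete): buf='catblu' undo_depth=4 redo_depth=0
After op 5 (undo): buf='catbluetwo' undo_depth=3 redo_depth=1
After op 6 (type): buf='catbluetwohi' undo_depth=4 redo_depth=0
After op 7 (undo): buf='catbluetwo' undo_depth=3 redo_depth=1

Answer: yes yes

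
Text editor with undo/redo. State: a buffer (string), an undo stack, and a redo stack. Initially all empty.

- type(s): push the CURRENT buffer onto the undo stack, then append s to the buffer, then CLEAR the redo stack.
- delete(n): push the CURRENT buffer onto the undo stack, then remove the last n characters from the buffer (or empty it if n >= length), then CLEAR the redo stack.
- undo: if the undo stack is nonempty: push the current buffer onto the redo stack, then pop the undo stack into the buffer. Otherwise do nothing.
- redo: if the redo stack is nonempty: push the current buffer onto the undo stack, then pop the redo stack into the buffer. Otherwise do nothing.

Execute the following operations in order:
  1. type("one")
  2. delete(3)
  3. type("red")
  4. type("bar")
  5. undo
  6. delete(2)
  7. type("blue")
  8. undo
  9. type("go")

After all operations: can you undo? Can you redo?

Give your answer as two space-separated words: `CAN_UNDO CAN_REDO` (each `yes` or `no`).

Answer: yes no

Derivation:
After op 1 (type): buf='one' undo_depth=1 redo_depth=0
After op 2 (delete): buf='(empty)' undo_depth=2 redo_depth=0
After op 3 (type): buf='red' undo_depth=3 redo_depth=0
After op 4 (type): buf='redbar' undo_depth=4 redo_depth=0
After op 5 (undo): buf='red' undo_depth=3 redo_depth=1
After op 6 (delete): buf='r' undo_depth=4 redo_depth=0
After op 7 (type): buf='rblue' undo_depth=5 redo_depth=0
After op 8 (undo): buf='r' undo_depth=4 redo_depth=1
After op 9 (type): buf='rgo' undo_depth=5 redo_depth=0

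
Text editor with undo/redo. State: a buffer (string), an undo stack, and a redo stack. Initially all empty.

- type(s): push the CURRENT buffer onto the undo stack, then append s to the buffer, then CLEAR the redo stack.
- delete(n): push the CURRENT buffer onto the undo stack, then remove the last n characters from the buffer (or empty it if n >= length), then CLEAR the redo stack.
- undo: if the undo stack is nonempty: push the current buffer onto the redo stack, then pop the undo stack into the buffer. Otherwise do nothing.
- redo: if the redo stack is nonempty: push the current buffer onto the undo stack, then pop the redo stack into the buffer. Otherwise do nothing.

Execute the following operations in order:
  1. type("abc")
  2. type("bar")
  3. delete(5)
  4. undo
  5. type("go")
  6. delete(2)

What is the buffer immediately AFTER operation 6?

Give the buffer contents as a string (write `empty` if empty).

Answer: abcbar

Derivation:
After op 1 (type): buf='abc' undo_depth=1 redo_depth=0
After op 2 (type): buf='abcbar' undo_depth=2 redo_depth=0
After op 3 (delete): buf='a' undo_depth=3 redo_depth=0
After op 4 (undo): buf='abcbar' undo_depth=2 redo_depth=1
After op 5 (type): buf='abcbargo' undo_depth=3 redo_depth=0
After op 6 (delete): buf='abcbar' undo_depth=4 redo_depth=0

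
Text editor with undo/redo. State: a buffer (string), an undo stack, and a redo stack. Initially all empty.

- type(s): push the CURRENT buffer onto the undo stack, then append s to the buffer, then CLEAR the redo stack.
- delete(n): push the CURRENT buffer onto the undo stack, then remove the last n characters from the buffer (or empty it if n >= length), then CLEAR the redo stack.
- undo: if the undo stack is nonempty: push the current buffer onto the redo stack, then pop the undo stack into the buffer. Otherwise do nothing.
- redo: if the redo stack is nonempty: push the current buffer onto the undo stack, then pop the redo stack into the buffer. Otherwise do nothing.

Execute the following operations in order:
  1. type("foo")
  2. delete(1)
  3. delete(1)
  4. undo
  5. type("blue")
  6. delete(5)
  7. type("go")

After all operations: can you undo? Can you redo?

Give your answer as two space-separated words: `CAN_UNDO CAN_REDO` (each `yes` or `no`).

After op 1 (type): buf='foo' undo_depth=1 redo_depth=0
After op 2 (delete): buf='fo' undo_depth=2 redo_depth=0
After op 3 (delete): buf='f' undo_depth=3 redo_depth=0
After op 4 (undo): buf='fo' undo_depth=2 redo_depth=1
After op 5 (type): buf='foblue' undo_depth=3 redo_depth=0
After op 6 (delete): buf='f' undo_depth=4 redo_depth=0
After op 7 (type): buf='fgo' undo_depth=5 redo_depth=0

Answer: yes no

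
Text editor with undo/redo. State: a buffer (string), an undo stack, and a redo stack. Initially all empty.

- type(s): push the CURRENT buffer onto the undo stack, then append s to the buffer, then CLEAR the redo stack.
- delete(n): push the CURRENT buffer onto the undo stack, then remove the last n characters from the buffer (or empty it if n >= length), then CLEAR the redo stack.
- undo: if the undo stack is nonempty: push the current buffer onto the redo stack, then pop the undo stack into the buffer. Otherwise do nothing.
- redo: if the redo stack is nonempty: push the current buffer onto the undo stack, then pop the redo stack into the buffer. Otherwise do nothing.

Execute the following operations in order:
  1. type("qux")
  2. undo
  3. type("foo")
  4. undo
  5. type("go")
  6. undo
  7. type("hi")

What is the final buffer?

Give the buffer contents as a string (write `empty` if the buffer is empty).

Answer: hi

Derivation:
After op 1 (type): buf='qux' undo_depth=1 redo_depth=0
After op 2 (undo): buf='(empty)' undo_depth=0 redo_depth=1
After op 3 (type): buf='foo' undo_depth=1 redo_depth=0
After op 4 (undo): buf='(empty)' undo_depth=0 redo_depth=1
After op 5 (type): buf='go' undo_depth=1 redo_depth=0
After op 6 (undo): buf='(empty)' undo_depth=0 redo_depth=1
After op 7 (type): buf='hi' undo_depth=1 redo_depth=0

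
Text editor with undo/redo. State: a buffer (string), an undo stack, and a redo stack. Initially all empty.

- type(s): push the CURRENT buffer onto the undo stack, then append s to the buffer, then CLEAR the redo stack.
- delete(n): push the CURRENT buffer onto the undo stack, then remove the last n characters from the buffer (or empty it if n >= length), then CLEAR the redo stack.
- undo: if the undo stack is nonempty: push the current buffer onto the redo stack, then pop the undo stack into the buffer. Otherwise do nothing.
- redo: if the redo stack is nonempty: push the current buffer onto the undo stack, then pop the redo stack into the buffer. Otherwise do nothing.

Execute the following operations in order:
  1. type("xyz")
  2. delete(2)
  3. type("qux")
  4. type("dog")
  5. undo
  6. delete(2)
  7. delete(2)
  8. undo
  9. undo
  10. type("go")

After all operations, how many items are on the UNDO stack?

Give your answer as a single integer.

After op 1 (type): buf='xyz' undo_depth=1 redo_depth=0
After op 2 (delete): buf='x' undo_depth=2 redo_depth=0
After op 3 (type): buf='xqux' undo_depth=3 redo_depth=0
After op 4 (type): buf='xquxdog' undo_depth=4 redo_depth=0
After op 5 (undo): buf='xqux' undo_depth=3 redo_depth=1
After op 6 (delete): buf='xq' undo_depth=4 redo_depth=0
After op 7 (delete): buf='(empty)' undo_depth=5 redo_depth=0
After op 8 (undo): buf='xq' undo_depth=4 redo_depth=1
After op 9 (undo): buf='xqux' undo_depth=3 redo_depth=2
After op 10 (type): buf='xquxgo' undo_depth=4 redo_depth=0

Answer: 4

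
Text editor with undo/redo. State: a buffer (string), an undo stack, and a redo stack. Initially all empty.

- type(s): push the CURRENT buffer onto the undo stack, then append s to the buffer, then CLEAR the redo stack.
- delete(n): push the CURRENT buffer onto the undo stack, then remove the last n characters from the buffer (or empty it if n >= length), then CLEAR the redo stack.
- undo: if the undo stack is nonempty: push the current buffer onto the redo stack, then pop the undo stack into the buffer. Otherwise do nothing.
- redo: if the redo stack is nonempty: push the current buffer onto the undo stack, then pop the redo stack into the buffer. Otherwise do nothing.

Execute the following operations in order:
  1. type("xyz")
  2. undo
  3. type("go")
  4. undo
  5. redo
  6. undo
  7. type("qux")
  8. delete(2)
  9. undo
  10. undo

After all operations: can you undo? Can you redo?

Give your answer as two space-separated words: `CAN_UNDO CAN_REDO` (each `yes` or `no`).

After op 1 (type): buf='xyz' undo_depth=1 redo_depth=0
After op 2 (undo): buf='(empty)' undo_depth=0 redo_depth=1
After op 3 (type): buf='go' undo_depth=1 redo_depth=0
After op 4 (undo): buf='(empty)' undo_depth=0 redo_depth=1
After op 5 (redo): buf='go' undo_depth=1 redo_depth=0
After op 6 (undo): buf='(empty)' undo_depth=0 redo_depth=1
After op 7 (type): buf='qux' undo_depth=1 redo_depth=0
After op 8 (delete): buf='q' undo_depth=2 redo_depth=0
After op 9 (undo): buf='qux' undo_depth=1 redo_depth=1
After op 10 (undo): buf='(empty)' undo_depth=0 redo_depth=2

Answer: no yes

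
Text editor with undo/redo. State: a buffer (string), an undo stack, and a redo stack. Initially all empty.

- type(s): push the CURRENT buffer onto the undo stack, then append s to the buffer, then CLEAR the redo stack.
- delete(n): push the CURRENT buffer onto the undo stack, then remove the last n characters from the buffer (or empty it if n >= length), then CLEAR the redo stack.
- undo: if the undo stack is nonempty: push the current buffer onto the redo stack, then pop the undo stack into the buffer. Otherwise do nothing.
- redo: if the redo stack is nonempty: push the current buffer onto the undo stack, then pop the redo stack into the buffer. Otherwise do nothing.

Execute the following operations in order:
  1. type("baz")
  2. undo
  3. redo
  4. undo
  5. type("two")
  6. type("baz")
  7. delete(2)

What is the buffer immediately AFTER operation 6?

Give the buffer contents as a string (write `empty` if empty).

After op 1 (type): buf='baz' undo_depth=1 redo_depth=0
After op 2 (undo): buf='(empty)' undo_depth=0 redo_depth=1
After op 3 (redo): buf='baz' undo_depth=1 redo_depth=0
After op 4 (undo): buf='(empty)' undo_depth=0 redo_depth=1
After op 5 (type): buf='two' undo_depth=1 redo_depth=0
After op 6 (type): buf='twobaz' undo_depth=2 redo_depth=0

Answer: twobaz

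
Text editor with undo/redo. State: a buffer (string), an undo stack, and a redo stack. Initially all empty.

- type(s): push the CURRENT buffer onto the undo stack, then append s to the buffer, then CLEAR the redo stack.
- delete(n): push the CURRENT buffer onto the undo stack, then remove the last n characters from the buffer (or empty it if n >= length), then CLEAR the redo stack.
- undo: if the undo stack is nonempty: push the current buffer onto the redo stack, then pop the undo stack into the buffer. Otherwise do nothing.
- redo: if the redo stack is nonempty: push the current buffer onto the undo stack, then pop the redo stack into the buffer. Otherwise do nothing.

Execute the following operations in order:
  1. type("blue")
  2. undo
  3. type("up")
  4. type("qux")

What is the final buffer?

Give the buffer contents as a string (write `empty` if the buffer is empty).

Answer: upqux

Derivation:
After op 1 (type): buf='blue' undo_depth=1 redo_depth=0
After op 2 (undo): buf='(empty)' undo_depth=0 redo_depth=1
After op 3 (type): buf='up' undo_depth=1 redo_depth=0
After op 4 (type): buf='upqux' undo_depth=2 redo_depth=0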